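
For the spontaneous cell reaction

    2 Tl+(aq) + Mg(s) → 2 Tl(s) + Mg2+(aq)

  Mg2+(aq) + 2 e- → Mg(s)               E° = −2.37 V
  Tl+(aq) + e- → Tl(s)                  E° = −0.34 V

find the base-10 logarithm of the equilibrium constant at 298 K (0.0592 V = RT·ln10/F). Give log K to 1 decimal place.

log K = 68.6

The Tl⁺/Tl couple is reduced (cathode); E°cell = −0.34 − (−2.37) = +2.03 V with n = 2.
At equilibrium E = 0, so log K = nE°cell / 0.0592 = (2)(+2.03) / 0.0592 = 68.6.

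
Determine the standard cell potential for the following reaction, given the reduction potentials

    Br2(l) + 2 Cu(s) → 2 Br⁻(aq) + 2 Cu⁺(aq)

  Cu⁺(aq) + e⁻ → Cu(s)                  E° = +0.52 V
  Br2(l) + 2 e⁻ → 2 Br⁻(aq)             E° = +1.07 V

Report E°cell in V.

+0.55 V

In the reaction as written, Br2(l) is reduced (cathode) and Cu⁺(aq) is produced by oxidation at the anode.
E°cell = E°(cathode) − E°(anode) = +1.07 − (+0.52) = +0.55 V.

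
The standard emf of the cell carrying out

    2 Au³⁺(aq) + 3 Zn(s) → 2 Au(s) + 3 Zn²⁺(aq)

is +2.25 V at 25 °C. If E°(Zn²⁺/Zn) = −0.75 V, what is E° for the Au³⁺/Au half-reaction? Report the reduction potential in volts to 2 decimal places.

+1.50 V

In the reaction as written the Au³⁺/Au couple is reduced (cathode) and Zn²⁺/Zn is oxidized (anode), so E°cell = E°(Au³⁺/Au) − E°(Zn²⁺/Zn).
E°(Au³⁺/Au) = E°cell + E°(anode) = +2.25 + (−0.75) = +1.50 V.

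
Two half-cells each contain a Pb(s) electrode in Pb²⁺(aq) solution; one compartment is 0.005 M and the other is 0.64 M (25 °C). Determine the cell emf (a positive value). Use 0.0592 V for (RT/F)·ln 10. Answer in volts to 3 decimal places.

For a concentration cell E°cell = 0, since both electrodes use the same couple.
The compartment with the higher Pb²⁺(aq) concentration (0.64 M) acts as the cathode; ions are reduced there and produced at the dilute (0.005 M) anode.
With n = 2, Ecell = −(0.0592/2)·log([dilute]/[conc]) = −(0.0592/2)·log(0.005/0.64) = +0.062 V.

0.062 V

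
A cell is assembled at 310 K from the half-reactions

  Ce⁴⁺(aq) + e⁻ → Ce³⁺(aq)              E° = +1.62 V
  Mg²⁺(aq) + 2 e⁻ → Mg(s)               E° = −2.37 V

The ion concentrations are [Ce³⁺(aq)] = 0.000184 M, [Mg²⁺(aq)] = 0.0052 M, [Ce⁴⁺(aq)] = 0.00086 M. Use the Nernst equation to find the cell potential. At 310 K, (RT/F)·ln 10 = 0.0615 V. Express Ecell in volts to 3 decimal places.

Since E°(Ce⁴⁺/Ce³⁺) > E°(Mg²⁺/Mg), Ce⁴⁺/Ce³⁺ serves as the cathode.
The standard potential is +1.62 − (−2.37) = +3.99 V and the balanced reaction transfers n = 2 electrons.
Balancing gives 2 Ce⁴⁺(aq) + Mg(s) → 2 Ce³⁺(aq) + Mg²⁺(aq); hence Q = ([Ce³⁺(aq)]^2·[Mg²⁺(aq)]) / [Ce⁴⁺(aq)]^2 = 0.000238 (log Q = −3.623).
Applying E = E° − (RT ln10/nF)·log Q gives +3.99 − (0.0615/2)(−3.623) = +4.101 V.

+4.101 V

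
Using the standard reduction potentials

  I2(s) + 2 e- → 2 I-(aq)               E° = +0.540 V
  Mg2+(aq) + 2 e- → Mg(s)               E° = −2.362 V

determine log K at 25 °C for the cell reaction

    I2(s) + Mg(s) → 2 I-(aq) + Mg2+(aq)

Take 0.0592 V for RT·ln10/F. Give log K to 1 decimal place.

The I₂/I⁻ couple is reduced (cathode); E°cell = +0.540 − (−2.362) = +2.902 V with n = 2.
At equilibrium E = 0, so log K = nE°cell / 0.0592 = (2)(+2.902) / 0.0592 = 98.0.

log K = 98.0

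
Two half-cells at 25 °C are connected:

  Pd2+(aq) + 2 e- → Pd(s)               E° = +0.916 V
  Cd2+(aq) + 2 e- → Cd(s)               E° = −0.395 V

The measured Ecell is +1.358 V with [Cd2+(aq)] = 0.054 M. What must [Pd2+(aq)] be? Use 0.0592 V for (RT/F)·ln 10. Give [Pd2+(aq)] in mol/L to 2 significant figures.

2.1 M

Pd²⁺/Pd is the cathode (higher E°); E°cell = +0.916 − (−0.395) = +1.311 V with n = 2.
Rearranging E = E° − (0.0592/n)·log Q gives log Q = 2(+1.311 − (+1.358))/0.0592 = −1.588.
For Pd2+(aq) + Cd(s) → Pd(s) + Cd2+(aq), the reaction quotient is Q = [Cd2+(aq)] / [Pd2+(aq)].
Isolating [Pd2+(aq)] in Q = 10^{−1.588} yields log [Pd2+(aq)] = 0.320, i.e. 2.1 M.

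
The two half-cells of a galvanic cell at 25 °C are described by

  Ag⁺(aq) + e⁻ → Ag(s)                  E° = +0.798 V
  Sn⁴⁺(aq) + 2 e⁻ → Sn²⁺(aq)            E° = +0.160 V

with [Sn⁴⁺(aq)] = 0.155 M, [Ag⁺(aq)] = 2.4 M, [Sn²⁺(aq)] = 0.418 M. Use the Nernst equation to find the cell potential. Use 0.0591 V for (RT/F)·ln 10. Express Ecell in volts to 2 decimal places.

Ag⁺/Ag is reduced (cathode, E° = +0.798 V) and Sn⁴⁺/Sn²⁺ is oxidized (anode).
E°cell = E°cat − E°an = +0.798 − (+0.160) = +0.638 V; n = 2.
Balancing gives 2 Ag⁺(aq) + Sn²⁺(aq) → 2 Ag(s) + Sn⁴⁺(aq); hence Q = [Sn⁴⁺(aq)] / ([Ag⁺(aq)]^2·[Sn²⁺(aq)]) = 0.0644 (log Q = −1.191).
Applying E = E° − (RT ln10/nF)·log Q gives +0.638 − (0.0591/2)(−1.191) = +0.67 V.

+0.67 V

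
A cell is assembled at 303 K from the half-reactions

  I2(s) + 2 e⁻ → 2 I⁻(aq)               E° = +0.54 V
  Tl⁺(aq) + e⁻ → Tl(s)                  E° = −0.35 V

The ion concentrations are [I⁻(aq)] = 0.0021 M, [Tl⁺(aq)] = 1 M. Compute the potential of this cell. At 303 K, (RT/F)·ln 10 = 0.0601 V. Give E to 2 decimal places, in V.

Since E°(I₂/I⁻) > E°(Tl⁺/Tl), I₂/I⁻ serves as the cathode.
The standard potential is +0.54 − (−0.35) = +0.89 V and the balanced reaction transfers n = 2 electrons.
The balanced reaction is I2(s) + 2 Tl(s) → 2 I⁻(aq) + 2 Tl⁺(aq), so Q = [I⁻(aq)]^2·[Tl⁺(aq)]^2 = 4.41×10^−6 and log Q = −5.356.
E = E° − (0.0601/n)·log Q = +0.89 − (0.0601/2)(−5.356) = +1.05 V.

+1.05 V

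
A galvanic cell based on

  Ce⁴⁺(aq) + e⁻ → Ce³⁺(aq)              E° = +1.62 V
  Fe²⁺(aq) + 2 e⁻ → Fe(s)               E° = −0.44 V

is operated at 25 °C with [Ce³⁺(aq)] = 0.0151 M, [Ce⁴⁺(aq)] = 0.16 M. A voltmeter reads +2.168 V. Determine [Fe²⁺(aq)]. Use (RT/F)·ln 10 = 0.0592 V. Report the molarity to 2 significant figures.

0.025 M

The Ce⁴⁺/Ce³⁺ couple has the larger reduction potential, so it is the cathode: E°cell = +1.62 − (−0.44) = +2.06 V and n = 2.
Since E = E° − (0.0592/n)·log Q, log Q = n(E° − E)/0.0592 = −3.649.
For 2 Ce⁴⁺(aq) + Fe(s) → 2 Ce³⁺(aq) + Fe²⁺(aq), the reaction quotient is Q = ([Ce³⁺(aq)]^2·[Fe²⁺(aq)]) / [Ce⁴⁺(aq)]^2.
Isolating [Fe²⁺(aq)] in Q = 10^{−3.649} yields log [Fe²⁺(aq)] = −1.599, i.e. 0.025 M.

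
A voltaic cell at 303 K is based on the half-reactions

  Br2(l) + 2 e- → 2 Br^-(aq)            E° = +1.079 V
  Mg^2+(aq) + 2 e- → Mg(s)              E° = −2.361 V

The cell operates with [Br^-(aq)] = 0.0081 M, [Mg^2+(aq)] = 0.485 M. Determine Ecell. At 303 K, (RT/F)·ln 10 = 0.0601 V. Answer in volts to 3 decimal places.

Since E°(Br₂/Br⁻) > E°(Mg²⁺/Mg), Br₂/Br⁻ serves as the cathode.
The standard potential is +1.079 − (−2.361) = +3.440 V and the balanced reaction transfers n = 2 electrons.
For the overall reaction Br2(l) + Mg(s) → 2 Br^-(aq) + Mg^2+(aq), Q = [Br^-(aq)]^2·[Mg^2+(aq)] = 3.18×10^−5, giving log Q = −4.497.
Applying E = E° − (RT ln10/nF)·log Q gives +3.440 − (0.0601/2)(−4.497) = +3.575 V.

+3.575 V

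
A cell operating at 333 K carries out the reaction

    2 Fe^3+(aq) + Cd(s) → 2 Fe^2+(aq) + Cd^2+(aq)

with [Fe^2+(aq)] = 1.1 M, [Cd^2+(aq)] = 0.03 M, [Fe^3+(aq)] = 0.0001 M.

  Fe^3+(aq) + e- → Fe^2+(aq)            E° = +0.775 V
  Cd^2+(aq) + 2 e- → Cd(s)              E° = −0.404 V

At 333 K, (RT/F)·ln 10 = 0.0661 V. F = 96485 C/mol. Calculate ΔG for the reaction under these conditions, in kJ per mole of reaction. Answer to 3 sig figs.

The standard cell potential is +0.775 − (−0.404) = +1.179 V, with n = 2 electrons in the balanced equation.
Here Q = ([Fe^2+(aq)]^2·[Cd^2+(aq)]) / [Fe^3+(aq)]^2 = 3.63×10^6 (log Q = 6.560), giving E = +1.179 − (0.0661/2)·(6.560) = +0.9622 V.
ΔG = −nFE = −(2)(96485)(+0.9622) J/mol = −186 kJ/mol.

−186 kJ/mol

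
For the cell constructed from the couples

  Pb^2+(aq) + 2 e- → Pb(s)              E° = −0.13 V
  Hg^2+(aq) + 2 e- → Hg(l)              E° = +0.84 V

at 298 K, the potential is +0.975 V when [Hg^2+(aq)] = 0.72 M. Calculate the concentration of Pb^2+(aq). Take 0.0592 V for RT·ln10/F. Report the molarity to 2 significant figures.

With Hg²⁺/Hg at the cathode and Pb²⁺/Pb at the anode, E°cell = +0.84 − (−0.13) = +0.97 V (n = 2).
Since E = E° − (0.0592/n)·log Q, log Q = n(E° − E)/0.0592 = −0.169.
The balanced reaction is Hg^2+(aq) + Pb(s) → Hg(l) + Pb^2+(aq), so Q = [Pb^2+(aq)] / [Hg^2+(aq)].
Solving for the unknown gives log [Pb^2+(aq)] = −0.312, so [Pb^2+(aq)] ≈ 0.49 M.

0.49 M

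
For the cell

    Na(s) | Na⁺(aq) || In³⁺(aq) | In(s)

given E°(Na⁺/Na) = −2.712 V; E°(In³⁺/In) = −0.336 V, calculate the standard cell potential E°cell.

By convention the left-hand electrode in cell notation is the anode (oxidation) and the right-hand electrode is the cathode (reduction).
E°cell = E°(right) − E°(left) = −0.336 − (−2.712) = +2.376 V.

+2.376 V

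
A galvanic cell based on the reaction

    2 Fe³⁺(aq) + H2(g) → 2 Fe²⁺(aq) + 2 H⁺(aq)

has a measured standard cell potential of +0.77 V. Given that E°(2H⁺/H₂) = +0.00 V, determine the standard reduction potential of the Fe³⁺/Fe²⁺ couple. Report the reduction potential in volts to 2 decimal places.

In the reaction as written the Fe³⁺/Fe²⁺ couple is reduced (cathode) and 2H⁺/H₂ is oxidized (anode), so E°cell = E°(Fe³⁺/Fe²⁺) − E°(2H⁺/H₂).
E°(Fe³⁺/Fe²⁺) = E°cell + E°(anode) = +0.77 + (+0.00) = +0.77 V.

+0.77 V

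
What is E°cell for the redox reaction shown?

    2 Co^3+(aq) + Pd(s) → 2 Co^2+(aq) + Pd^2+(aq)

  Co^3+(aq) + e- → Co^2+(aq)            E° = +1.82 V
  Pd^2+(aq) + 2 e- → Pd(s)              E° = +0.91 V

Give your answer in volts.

+0.91 V

In the reaction as written, Co^3+(aq) is reduced (cathode) and Pd^2+(aq) is produced by oxidation at the anode.
E°cell = E°(cathode) − E°(anode) = +1.82 − (+0.91) = +0.91 V.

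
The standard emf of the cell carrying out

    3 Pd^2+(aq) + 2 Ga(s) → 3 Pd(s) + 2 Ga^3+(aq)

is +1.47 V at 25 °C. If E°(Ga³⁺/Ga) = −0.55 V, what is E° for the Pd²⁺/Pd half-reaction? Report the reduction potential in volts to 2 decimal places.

+0.92 V

In the reaction as written the Pd²⁺/Pd couple is reduced (cathode) and Ga³⁺/Ga is oxidized (anode), so E°cell = E°(Pd²⁺/Pd) − E°(Ga³⁺/Ga).
E°(Pd²⁺/Pd) = E°cell + E°(anode) = +1.47 + (−0.55) = +0.92 V.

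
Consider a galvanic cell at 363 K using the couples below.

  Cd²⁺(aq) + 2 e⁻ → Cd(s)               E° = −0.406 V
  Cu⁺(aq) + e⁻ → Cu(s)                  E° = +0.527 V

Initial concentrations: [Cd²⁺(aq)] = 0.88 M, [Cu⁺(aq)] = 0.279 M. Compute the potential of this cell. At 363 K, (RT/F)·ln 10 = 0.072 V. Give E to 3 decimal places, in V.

Cu⁺/Cu is reduced (cathode, E° = +0.527 V) and Cd²⁺/Cd is oxidized (anode).
E°cell = +0.527 − (−0.406) = +0.933 V, with n = 2 electrons transferred.
The balanced reaction is 2 Cu⁺(aq) + Cd(s) → 2 Cu(s) + Cd²⁺(aq), so Q = [Cd²⁺(aq)] / [Cu⁺(aq)]^2 = 11.3 and log Q = 1.053.
By the Nernst equation, E = +0.933 − (0.072/2)·(1.053) = +0.895 V.

+0.895 V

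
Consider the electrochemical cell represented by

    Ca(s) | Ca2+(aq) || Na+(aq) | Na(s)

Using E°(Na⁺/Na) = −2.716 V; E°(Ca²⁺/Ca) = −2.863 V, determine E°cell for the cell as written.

By convention the left-hand electrode in cell notation is the anode (oxidation) and the right-hand electrode is the cathode (reduction).
E°cell = E°(right) − E°(left) = −2.716 − (−2.863) = +0.147 V.

+0.147 V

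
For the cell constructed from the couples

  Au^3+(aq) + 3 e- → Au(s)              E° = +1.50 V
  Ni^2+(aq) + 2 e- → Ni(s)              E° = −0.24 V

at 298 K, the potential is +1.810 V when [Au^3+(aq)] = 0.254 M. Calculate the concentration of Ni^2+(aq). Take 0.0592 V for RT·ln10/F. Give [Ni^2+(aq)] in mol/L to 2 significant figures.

With Au³⁺/Au at the cathode and Ni²⁺/Ni at the anode, E°cell = +1.50 − (−0.24) = +1.74 V (n = 6).
From the Nernst equation, log Q = n(E° − E)/0.0592 = 6·(+1.74 − (+1.810))/0.0592 = −7.095.
Balancing electrons gives 2 Au^3+(aq) + 3 Ni(s) → 2 Au(s) + 3 Ni^2+(aq); thus Q = [Ni^2+(aq)]^3 / [Au^3+(aq)]^2.
Solving for the unknown gives log [Ni^2+(aq)] = −2.762, so [Ni^2+(aq)] ≈ 0.0017 M.

0.0017 M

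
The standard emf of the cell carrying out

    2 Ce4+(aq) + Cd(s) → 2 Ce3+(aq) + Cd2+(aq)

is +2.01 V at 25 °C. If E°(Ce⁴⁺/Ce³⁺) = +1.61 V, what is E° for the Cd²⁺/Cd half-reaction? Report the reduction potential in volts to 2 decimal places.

In the reaction as written the Ce⁴⁺/Ce³⁺ couple is reduced (cathode) and Cd²⁺/Cd is oxidized (anode), so E°cell = E°(Ce⁴⁺/Ce³⁺) − E°(Cd²⁺/Cd).
E°(Cd²⁺/Cd) = E°(cathode) − E°cell = +1.61 − (+2.01) = −0.40 V.

−0.40 V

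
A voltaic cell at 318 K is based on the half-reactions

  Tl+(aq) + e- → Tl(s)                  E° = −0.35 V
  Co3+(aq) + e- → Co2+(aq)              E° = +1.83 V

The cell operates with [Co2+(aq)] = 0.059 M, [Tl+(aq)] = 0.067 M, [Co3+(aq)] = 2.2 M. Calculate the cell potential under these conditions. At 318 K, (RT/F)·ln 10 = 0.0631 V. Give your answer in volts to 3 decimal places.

+2.353 V

The Co³⁺/Co²⁺ couple has the more positive E°, so it is the cathode; Tl⁺/Tl is the anode.
The standard potential is +1.83 − (−0.35) = +2.18 V and the balanced reaction transfers n = 1 electron.
The balanced reaction is Co3+(aq) + Tl(s) → Co2+(aq) + Tl+(aq), so Q = ([Co2+(aq)]·[Tl+(aq)]) / [Co3+(aq)] = 0.0018 and log Q = −2.745.
E = E° − (0.0631/n)·log Q = +2.18 − (0.0631/1)(−2.745) = +2.353 V.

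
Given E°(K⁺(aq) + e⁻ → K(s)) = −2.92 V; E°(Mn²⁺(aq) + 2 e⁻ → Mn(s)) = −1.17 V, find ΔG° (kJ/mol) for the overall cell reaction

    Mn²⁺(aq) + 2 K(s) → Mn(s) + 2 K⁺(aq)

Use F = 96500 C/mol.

−338 kJ/mol

In the reaction as written Mn²⁺(aq) is reduced, so the Mn²⁺/Mn couple is the cathode and K⁺/K is the anode.
E°cell = −1.17 − (−2.92) = +1.75 V; balancing electrons gives n = 2.
ΔG° = −nFE°cell = −(2)(96500)(+1.75) J/mol = −338 kJ/mol.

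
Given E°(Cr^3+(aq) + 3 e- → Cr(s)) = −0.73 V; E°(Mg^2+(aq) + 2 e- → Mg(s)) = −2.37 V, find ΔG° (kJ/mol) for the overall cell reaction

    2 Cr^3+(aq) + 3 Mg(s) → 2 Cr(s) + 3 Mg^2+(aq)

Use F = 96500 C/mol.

In the reaction as written Cr^3+(aq) is reduced, so the Cr³⁺/Cr couple is the cathode and Mg²⁺/Mg is the anode.
E°cell = −0.73 − (−2.37) = +1.64 V; balancing electrons gives n = 6.
ΔG° = −nFE°cell = −(6)(96500)(+1.64) J/mol = −950 kJ/mol.

−950 kJ/mol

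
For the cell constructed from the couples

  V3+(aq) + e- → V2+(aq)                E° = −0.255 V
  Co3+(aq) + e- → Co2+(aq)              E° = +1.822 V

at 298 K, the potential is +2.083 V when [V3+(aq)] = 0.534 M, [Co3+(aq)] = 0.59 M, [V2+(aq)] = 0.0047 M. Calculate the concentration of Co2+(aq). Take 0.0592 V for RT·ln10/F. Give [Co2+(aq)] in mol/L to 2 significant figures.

0.0041 M

Co³⁺/Co²⁺ is the cathode (higher E°); E°cell = +1.822 − (−0.255) = +2.077 V with n = 1.
Since E = E° − (0.0592/n)·log Q, log Q = n(E° − E)/0.0592 = −0.101.
The balanced reaction is Co3+(aq) + V2+(aq) → Co2+(aq) + V3+(aq), so Q = ([Co2+(aq)]·[V3+(aq)]) / ([Co3+(aq)]·[V2+(aq)]).
Isolating [Co2+(aq)] in Q = 10^{−0.101} yields log [Co2+(aq)] = −2.386, i.e. 0.0041 M.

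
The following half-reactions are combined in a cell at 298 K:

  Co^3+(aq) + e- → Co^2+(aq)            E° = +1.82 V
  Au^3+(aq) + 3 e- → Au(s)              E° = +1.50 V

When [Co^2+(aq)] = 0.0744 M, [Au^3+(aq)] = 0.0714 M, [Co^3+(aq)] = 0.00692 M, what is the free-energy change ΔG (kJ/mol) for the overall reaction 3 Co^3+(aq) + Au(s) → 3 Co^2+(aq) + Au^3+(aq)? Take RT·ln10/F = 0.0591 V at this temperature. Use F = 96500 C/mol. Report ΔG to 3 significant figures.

−81.5 kJ/mol

With Co³⁺/Co²⁺ reduced at the cathode, E°cell = +1.82 − (+1.50) = +0.32 V and n = 3.
The reaction quotient is ([Co^2+(aq)]^3·[Au^3+(aq)]) / [Co^3+(aq)]^3 = 88.7; by Nernst, E = +0.32 − (0.0591/3)(1.948) = +0.2816 V.
Then ΔG = −nFE = −3 × 96500 × +0.2816 J/mol = −81.5 kJ/mol.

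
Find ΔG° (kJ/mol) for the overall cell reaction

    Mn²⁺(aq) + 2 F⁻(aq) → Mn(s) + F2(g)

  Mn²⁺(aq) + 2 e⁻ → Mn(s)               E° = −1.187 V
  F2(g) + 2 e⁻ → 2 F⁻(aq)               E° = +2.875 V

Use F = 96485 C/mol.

In the reaction as written Mn²⁺(aq) is reduced, so the Mn²⁺/Mn couple is the cathode and F₂/F⁻ is the anode.
E°cell = −1.187 − (+2.875) = −4.062 V; balancing electrons gives n = 2.
ΔG° = −nFE°cell = −(2)(96485)(−4.062) J/mol = +784 kJ/mol.

+784 kJ/mol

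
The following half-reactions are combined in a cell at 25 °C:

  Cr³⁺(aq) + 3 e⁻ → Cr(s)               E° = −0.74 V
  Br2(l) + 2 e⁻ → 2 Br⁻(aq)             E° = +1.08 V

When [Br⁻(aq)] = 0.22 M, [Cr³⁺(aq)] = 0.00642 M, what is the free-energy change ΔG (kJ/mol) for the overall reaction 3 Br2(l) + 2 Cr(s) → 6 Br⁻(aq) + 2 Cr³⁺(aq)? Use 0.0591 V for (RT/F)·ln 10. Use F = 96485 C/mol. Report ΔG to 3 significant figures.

E°cell = +1.08 − (−0.74) = +1.82 V; the balanced reaction transfers n = 6 electrons.
The reaction quotient is [Br⁻(aq)]^6·[Cr³⁺(aq)]^2 = 4.67×10^−9; by Nernst, E = +1.82 − (0.0591/6)(−8.330) = +1.9021 V.
ΔG = −nFE = −(6)(96485)(+1.9021) J/mol = −1100 kJ/mol.

−1100 kJ/mol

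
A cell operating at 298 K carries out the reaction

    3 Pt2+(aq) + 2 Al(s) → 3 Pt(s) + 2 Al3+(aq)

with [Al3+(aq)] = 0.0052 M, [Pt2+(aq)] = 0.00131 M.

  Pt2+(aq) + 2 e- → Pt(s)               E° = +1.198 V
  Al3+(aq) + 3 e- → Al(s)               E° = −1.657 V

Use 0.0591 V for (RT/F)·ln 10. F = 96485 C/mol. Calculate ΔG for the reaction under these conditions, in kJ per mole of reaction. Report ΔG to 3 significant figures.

E°cell = +1.198 − (−1.657) = +2.855 V; the balanced reaction transfers n = 6 electrons.
The reaction quotient is [Al3+(aq)]^2 / [Pt2+(aq)]^3 = 1.2×10^4; by Nernst, E = +2.855 − (0.0591/6)(4.080) = +2.8148 V.
ΔG = −nFE = −(6)(96485)(+2.8148) J/mol = −1630 kJ/mol.

−1630 kJ/mol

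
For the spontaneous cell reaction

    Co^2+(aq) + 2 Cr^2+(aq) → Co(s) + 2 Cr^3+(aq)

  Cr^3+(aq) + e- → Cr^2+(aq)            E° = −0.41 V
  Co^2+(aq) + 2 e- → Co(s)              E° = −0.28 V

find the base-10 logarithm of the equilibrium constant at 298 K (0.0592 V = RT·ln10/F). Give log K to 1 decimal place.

log K = 4.4

The Co²⁺/Co couple is reduced (cathode); E°cell = −0.28 − (−0.41) = +0.13 V with n = 2.
At equilibrium E = 0, so log K = nE°cell / 0.0592 = (2)(+0.13) / 0.0592 = 4.4.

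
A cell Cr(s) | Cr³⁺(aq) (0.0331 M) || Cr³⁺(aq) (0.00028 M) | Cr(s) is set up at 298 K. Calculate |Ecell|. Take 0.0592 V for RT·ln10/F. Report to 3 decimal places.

0.041 V

For a concentration cell E°cell = 0, since both electrodes use the same couple.
The compartment with the higher Cr³⁺(aq) concentration (0.0331 M) acts as the cathode; ions are reduced there and produced at the dilute (0.00028 M) anode.
With n = 3, Ecell = −(0.0592/3)·log([dilute]/[conc]) = −(0.0592/3)·log(0.00028/0.0331) = +0.041 V.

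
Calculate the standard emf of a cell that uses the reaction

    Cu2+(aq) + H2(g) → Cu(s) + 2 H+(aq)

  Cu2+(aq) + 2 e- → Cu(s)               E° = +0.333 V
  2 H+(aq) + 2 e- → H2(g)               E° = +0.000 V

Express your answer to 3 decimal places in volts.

Cu2+(aq) gains electrons, so the Cu²⁺/Cu couple is the cathode; the 2H⁺/H₂ couple is the anode.
E°cell = E°(cathode) − E°(anode) = +0.333 − (+0.000) = +0.333 V.

+0.333 V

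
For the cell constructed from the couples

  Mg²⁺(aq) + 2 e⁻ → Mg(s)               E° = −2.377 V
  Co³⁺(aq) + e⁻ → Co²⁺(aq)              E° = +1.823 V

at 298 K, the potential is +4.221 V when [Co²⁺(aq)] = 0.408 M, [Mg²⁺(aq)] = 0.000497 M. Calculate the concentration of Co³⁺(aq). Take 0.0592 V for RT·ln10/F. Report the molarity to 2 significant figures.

0.021 M

With Co³⁺/Co²⁺ at the cathode and Mg²⁺/Mg at the anode, E°cell = +1.823 − (−2.377) = +4.200 V (n = 2).
Rearranging E = E° − (0.0592/n)·log Q gives log Q = 2(+4.200 − (+4.221))/0.0592 = −0.709.
Balancing electrons gives 2 Co³⁺(aq) + Mg(s) → 2 Co²⁺(aq) + Mg²⁺(aq); thus Q = ([Co²⁺(aq)]^2·[Mg²⁺(aq)]) / [Co³⁺(aq)]^2.
Solving for the unknown gives log [Co³⁺(aq)] = −1.687, so [Co³⁺(aq)] ≈ 0.021 M.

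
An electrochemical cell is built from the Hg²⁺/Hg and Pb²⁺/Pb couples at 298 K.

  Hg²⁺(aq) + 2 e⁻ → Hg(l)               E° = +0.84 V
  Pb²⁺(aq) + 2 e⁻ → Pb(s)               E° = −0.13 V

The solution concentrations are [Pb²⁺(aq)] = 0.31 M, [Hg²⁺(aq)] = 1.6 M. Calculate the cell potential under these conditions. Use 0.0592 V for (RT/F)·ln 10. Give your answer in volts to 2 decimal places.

+0.99 V

Hg²⁺/Hg is reduced (cathode, E° = +0.84 V) and Pb²⁺/Pb is oxidized (anode).
E°cell = E°cat − E°an = +0.84 − (−0.13) = +0.97 V; n = 2.
For the overall reaction Hg²⁺(aq) + Pb(s) → Hg(l) + Pb²⁺(aq), Q = [Pb²⁺(aq)] / [Hg²⁺(aq)] = 0.194, giving log Q = −0.713.
By the Nernst equation, E = +0.97 − (0.0592/2)·(−0.713) = +0.99 V.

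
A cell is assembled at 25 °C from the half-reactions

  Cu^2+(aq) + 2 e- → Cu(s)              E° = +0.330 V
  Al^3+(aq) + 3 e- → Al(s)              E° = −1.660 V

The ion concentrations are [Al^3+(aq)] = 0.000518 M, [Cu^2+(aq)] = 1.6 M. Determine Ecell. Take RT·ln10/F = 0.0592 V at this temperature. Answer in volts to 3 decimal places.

+2.061 V

The Cu²⁺/Cu couple has the more positive E°, so it is the cathode; Al³⁺/Al is the anode.
The standard potential is +0.330 − (−1.660) = +1.990 V and the balanced reaction transfers n = 6 electrons.
For the overall reaction 3 Cu^2+(aq) + 2 Al(s) → 3 Cu(s) + 2 Al^3+(aq), Q = [Al^3+(aq)]^2 / [Cu^2+(aq)]^3 = 6.55×10^−8, giving log Q = −7.184.
E = E° − (0.0592/n)·log Q = +1.990 − (0.0592/6)(−7.184) = +2.061 V.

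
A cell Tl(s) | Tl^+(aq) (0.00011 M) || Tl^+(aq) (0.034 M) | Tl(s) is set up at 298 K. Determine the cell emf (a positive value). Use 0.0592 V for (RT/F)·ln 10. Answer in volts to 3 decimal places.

0.147 V

For a concentration cell E°cell = 0, since both electrodes use the same couple.
The compartment with the higher Tl^+(aq) concentration (0.034 M) acts as the cathode; ions are reduced there and produced at the dilute (0.00011 M) anode.
With n = 1, Ecell = −(0.0592/1)·log([dilute]/[conc]) = −(0.0592/1)·log(0.00011/0.034) = +0.147 V.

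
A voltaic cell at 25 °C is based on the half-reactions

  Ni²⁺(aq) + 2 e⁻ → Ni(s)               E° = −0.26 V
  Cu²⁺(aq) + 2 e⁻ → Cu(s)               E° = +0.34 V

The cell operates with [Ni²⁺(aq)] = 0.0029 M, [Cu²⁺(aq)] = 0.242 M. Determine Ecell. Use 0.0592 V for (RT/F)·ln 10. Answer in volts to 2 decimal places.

+0.66 V

Since E°(Cu²⁺/Cu) > E°(Ni²⁺/Ni), Cu²⁺/Cu serves as the cathode.
The standard potential is +0.34 − (−0.26) = +0.60 V and the balanced reaction transfers n = 2 electrons.
The balanced reaction is Cu²⁺(aq) + Ni(s) → Cu(s) + Ni²⁺(aq), so Q = [Ni²⁺(aq)] / [Cu²⁺(aq)] = 0.012 and log Q = −1.921.
Applying E = E° − (RT ln10/nF)·log Q gives +0.60 − (0.0592/2)(−1.921) = +0.66 V.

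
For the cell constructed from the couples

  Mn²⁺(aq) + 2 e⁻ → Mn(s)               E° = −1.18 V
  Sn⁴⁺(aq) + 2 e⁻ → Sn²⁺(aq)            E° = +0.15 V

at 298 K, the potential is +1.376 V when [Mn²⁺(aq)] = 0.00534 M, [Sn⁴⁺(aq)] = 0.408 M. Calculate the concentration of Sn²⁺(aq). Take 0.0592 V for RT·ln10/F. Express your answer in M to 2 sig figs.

2.1 M

The Sn⁴⁺/Sn²⁺ couple has the larger reduction potential, so it is the cathode: E°cell = +0.15 − (−1.18) = +1.33 V and n = 2.
From the Nernst equation, log Q = n(E° − E)/0.0592 = 2·(+1.33 − (+1.376))/0.0592 = −1.554.
For Sn⁴⁺(aq) + Mn(s) → Sn²⁺(aq) + Mn²⁺(aq), the reaction quotient is Q = ([Sn²⁺(aq)]·[Mn²⁺(aq)]) / [Sn⁴⁺(aq)].
Solving for the unknown gives log [Sn²⁺(aq)] = 0.329, so [Sn²⁺(aq)] ≈ 2.1 M.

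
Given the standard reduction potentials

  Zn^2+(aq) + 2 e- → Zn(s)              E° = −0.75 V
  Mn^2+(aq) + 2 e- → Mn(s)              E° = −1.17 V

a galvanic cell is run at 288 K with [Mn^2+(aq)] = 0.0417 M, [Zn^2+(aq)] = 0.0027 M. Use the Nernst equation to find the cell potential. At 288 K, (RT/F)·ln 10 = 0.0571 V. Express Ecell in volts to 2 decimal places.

Since E°(Zn²⁺/Zn) > E°(Mn²⁺/Mn), Zn²⁺/Zn serves as the cathode.
The standard potential is −0.75 − (−1.17) = +0.42 V and the balanced reaction transfers n = 2 electrons.
The balanced reaction is Zn^2+(aq) + Mn(s) → Zn(s) + Mn^2+(aq), so Q = [Mn^2+(aq)] / [Zn^2+(aq)] = 15.4 and log Q = 1.189.
E = E° − (0.0571/n)·log Q = +0.42 − (0.0571/2)(1.189) = +0.39 V.

+0.39 V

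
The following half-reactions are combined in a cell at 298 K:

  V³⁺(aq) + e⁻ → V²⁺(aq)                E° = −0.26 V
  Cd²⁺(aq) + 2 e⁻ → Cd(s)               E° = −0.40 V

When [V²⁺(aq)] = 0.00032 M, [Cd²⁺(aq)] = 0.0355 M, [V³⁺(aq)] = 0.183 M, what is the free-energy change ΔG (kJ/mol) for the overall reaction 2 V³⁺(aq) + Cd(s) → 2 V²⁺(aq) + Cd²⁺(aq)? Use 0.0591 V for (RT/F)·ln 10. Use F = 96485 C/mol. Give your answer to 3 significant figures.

−66.7 kJ/mol

With V³⁺/V²⁺ reduced at the cathode, E°cell = −0.26 − (−0.40) = +0.14 V and n = 2.
Here Q = ([V²⁺(aq)]^2·[Cd²⁺(aq)]) / [V³⁺(aq)]^2 = 1.09×10^−7 (log Q = −6.964), giving E = +0.14 − (0.0591/2)·(−6.964) = +0.3458 V.
ΔG = −nFE = −(2)(96485)(+0.3458) J/mol = −66.7 kJ/mol.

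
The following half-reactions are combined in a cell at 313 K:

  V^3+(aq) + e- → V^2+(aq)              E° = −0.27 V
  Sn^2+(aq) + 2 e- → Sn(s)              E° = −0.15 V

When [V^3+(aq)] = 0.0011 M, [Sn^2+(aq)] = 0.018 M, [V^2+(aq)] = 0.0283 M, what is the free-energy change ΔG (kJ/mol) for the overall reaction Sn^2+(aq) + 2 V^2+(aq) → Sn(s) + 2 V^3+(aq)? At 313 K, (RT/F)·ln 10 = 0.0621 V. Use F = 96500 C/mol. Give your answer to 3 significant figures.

The standard cell potential is −0.15 − (−0.27) = +0.12 V, with n = 2 electrons in the balanced equation.
Here Q = [V^3+(aq)]^2 / ([Sn^2+(aq)]·[V^2+(aq)]^2) = 0.0839 (log Q = −1.076), giving E = +0.12 − (0.0621/2)·(−1.076) = +0.1534 V.
Finally ΔG = −nFE = −(2)(96500 C/mol)(+0.1534 V) = −29.6 kJ/mol.

−29.6 kJ/mol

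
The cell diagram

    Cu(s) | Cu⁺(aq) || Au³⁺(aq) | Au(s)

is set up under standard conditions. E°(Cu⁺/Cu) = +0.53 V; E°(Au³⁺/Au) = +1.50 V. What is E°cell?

+0.97 V

By convention the left-hand electrode in cell notation is the anode (oxidation) and the right-hand electrode is the cathode (reduction).
E°cell = E°(right) − E°(left) = +1.50 − (+0.53) = +0.97 V.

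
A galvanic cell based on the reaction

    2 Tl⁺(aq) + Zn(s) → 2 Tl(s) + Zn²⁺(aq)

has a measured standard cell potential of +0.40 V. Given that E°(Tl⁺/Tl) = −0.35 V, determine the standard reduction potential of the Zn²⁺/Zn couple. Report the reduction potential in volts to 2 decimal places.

−0.75 V

In the reaction as written the Tl⁺/Tl couple is reduced (cathode) and Zn²⁺/Zn is oxidized (anode), so E°cell = E°(Tl⁺/Tl) − E°(Zn²⁺/Zn).
E°(Zn²⁺/Zn) = E°(cathode) − E°cell = −0.35 − (+0.40) = −0.75 V.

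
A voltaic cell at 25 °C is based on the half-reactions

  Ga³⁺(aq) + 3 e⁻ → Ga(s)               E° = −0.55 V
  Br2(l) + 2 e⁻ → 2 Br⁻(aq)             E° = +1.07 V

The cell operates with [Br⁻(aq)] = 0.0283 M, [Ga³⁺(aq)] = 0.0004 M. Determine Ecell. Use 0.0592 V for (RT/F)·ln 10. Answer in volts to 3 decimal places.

Br₂/Br⁻ is reduced (cathode, E° = +1.07 V) and Ga³⁺/Ga is oxidized (anode).
E°cell = +1.07 − (−0.55) = +1.62 V, with n = 6 electrons transferred.
Balancing gives 3 Br2(l) + 2 Ga(s) → 6 Br⁻(aq) + 2 Ga³⁺(aq); hence Q = [Br⁻(aq)]^6·[Ga³⁺(aq)]^2 = 8.22×10^−17 (log Q = −16.085).
Applying E = E° − (RT ln10/nF)·log Q gives +1.62 − (0.0592/6)(−16.085) = +1.779 V.

+1.779 V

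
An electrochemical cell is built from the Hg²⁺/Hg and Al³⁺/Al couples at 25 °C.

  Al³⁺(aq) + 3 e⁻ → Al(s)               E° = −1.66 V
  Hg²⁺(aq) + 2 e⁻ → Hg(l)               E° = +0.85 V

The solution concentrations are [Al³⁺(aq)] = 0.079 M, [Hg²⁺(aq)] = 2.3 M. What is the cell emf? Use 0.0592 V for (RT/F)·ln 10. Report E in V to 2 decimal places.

+2.54 V

The Hg²⁺/Hg couple has the more positive E°, so it is the cathode; Al³⁺/Al is the anode.
E°cell = +0.85 − (−1.66) = +2.51 V, with n = 6 electrons transferred.
For the overall reaction 3 Hg²⁺(aq) + 2 Al(s) → 3 Hg(l) + 2 Al³⁺(aq), Q = [Al³⁺(aq)]^2 / [Hg²⁺(aq)]^3 = 0.000513, giving log Q = −3.290.
E = E° − (0.0592/n)·log Q = +2.51 − (0.0592/6)(−3.290) = +2.54 V.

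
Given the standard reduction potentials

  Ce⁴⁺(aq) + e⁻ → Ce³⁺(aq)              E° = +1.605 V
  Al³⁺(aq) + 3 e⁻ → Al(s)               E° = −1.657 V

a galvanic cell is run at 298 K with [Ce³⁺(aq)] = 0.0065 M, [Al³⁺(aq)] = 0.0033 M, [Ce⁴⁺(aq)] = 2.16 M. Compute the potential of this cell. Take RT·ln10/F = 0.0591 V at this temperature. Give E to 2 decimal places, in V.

Since E°(Ce⁴⁺/Ce³⁺) > E°(Al³⁺/Al), Ce⁴⁺/Ce³⁺ serves as the cathode.
E°cell = E°cat − E°an = +1.605 − (−1.657) = +3.262 V; n = 3.
The balanced reaction is 3 Ce⁴⁺(aq) + Al(s) → 3 Ce³⁺(aq) + Al³⁺(aq), so Q = ([Ce³⁺(aq)]^3·[Al³⁺(aq)]) / [Ce⁴⁺(aq)]^3 = 8.99×10^−11 and log Q = −10.046.
Applying E = E° − (RT ln10/nF)·log Q gives +3.262 − (0.0591/3)(−10.046) = +3.46 V.

+3.46 V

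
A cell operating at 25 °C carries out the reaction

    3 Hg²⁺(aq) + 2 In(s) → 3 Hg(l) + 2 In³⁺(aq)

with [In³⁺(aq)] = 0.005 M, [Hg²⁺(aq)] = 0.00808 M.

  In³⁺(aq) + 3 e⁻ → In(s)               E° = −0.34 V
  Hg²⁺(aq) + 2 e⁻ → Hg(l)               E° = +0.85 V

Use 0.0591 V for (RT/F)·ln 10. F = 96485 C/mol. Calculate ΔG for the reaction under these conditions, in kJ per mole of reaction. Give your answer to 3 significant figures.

−679 kJ/mol

E°cell = +0.85 − (−0.34) = +1.19 V; the balanced reaction transfers n = 6 electrons.
The reaction quotient is [In³⁺(aq)]^2 / [Hg²⁺(aq)]^3 = 47.4; by Nernst, E = +1.19 − (0.0591/6)(1.676) = +1.1735 V.
ΔG = −nFE = −(6)(96485)(+1.1735) J/mol = −679 kJ/mol.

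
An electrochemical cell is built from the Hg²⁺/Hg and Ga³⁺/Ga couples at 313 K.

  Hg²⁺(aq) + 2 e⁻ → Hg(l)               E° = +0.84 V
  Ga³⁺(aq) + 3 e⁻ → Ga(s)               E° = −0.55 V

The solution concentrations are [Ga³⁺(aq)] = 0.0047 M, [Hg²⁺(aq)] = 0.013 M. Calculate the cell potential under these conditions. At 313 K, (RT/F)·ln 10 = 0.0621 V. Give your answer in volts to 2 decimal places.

+1.38 V

Hg²⁺/Hg is reduced (cathode, E° = +0.84 V) and Ga³⁺/Ga is oxidized (anode).
The standard potential is +0.84 − (−0.55) = +1.39 V and the balanced reaction transfers n = 6 electrons.
Balancing gives 3 Hg²⁺(aq) + 2 Ga(s) → 3 Hg(l) + 2 Ga³⁺(aq); hence Q = [Ga³⁺(aq)]^2 / [Hg²⁺(aq)]^3 = 10.1 (log Q = 1.002).
By the Nernst equation, E = +1.39 − (0.0621/6)·(1.002) = +1.38 V.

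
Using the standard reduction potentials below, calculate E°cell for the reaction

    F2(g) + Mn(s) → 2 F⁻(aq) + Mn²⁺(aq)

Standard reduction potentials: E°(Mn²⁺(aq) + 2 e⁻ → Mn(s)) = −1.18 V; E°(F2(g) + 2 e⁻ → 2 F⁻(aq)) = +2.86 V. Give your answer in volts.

+4.04 V

In the reaction as written, F2(g) is reduced (cathode) and Mn²⁺(aq) is produced by oxidation at the anode.
E°cell = E°(cathode) − E°(anode) = +2.86 − (−1.18) = +4.04 V.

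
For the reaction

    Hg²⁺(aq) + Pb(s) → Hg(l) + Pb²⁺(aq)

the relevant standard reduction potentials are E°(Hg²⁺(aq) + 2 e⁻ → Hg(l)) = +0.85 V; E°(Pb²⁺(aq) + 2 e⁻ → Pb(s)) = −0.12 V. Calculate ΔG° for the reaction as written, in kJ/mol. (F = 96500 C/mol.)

In the reaction as written Hg²⁺(aq) is reduced, so the Hg²⁺/Hg couple is the cathode and Pb²⁺/Pb is the anode.
E°cell = +0.85 − (−0.12) = +0.97 V; balancing electrons gives n = 2.
ΔG° = −nFE°cell = −(2)(96500)(+0.97) J/mol = −187 kJ/mol.

−187 kJ/mol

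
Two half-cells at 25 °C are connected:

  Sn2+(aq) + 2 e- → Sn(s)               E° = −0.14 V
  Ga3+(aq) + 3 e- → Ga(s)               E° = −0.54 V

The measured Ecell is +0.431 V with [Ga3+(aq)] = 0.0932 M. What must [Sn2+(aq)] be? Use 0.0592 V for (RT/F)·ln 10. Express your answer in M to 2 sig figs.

2.3 M

With Sn²⁺/Sn at the cathode and Ga³⁺/Ga at the anode, E°cell = −0.14 − (−0.54) = +0.40 V (n = 6).
Since E = E° − (0.0592/n)·log Q, log Q = n(E° − E)/0.0592 = −3.142.
The balanced reaction is 3 Sn2+(aq) + 2 Ga(s) → 3 Sn(s) + 2 Ga3+(aq), so Q = [Ga3+(aq)]^2 / [Sn2+(aq)]^3.
Isolating [Sn2+(aq)] in Q = 10^{−3.142} yields log [Sn2+(aq)] = 0.360, i.e. 2.3 M.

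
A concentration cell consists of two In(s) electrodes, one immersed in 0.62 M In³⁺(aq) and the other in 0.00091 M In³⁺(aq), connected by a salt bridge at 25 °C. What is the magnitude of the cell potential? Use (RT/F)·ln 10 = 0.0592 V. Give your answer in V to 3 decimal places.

For a concentration cell E°cell = 0, since both electrodes use the same couple.
The compartment with the higher In³⁺(aq) concentration (0.62 M) acts as the cathode; ions are reduced there and produced at the dilute (0.00091 M) anode.
With n = 3, Ecell = −(0.0592/3)·log([dilute]/[conc]) = −(0.0592/3)·log(0.00091/0.62) = +0.056 V.

0.056 V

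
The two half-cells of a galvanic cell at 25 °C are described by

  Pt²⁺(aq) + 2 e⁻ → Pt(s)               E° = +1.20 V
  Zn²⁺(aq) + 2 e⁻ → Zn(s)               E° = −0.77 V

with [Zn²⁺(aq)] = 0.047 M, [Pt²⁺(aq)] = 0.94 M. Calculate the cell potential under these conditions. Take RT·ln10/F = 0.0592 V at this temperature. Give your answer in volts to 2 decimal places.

+2.01 V

The Pt²⁺/Pt couple has the more positive E°, so it is the cathode; Zn²⁺/Zn is the anode.
The standard potential is +1.20 − (−0.77) = +1.97 V and the balanced reaction transfers n = 2 electrons.
For the overall reaction Pt²⁺(aq) + Zn(s) → Pt(s) + Zn²⁺(aq), Q = [Zn²⁺(aq)] / [Pt²⁺(aq)] = 0.05, giving log Q = −1.301.
By the Nernst equation, E = +1.97 − (0.0592/2)·(−1.301) = +2.01 V.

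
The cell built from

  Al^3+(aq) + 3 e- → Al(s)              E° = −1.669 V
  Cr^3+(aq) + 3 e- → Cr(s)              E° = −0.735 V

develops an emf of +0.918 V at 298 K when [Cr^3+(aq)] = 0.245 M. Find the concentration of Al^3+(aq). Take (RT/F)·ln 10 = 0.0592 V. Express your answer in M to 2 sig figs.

1.6 M

With Cr³⁺/Cr at the cathode and Al³⁺/Al at the anode, E°cell = −0.735 − (−1.669) = +0.934 V (n = 3).
Rearranging E = E° − (0.0592/n)·log Q gives log Q = 3(+0.934 − (+0.918))/0.0592 = 0.811.
The balanced reaction is Cr^3+(aq) + Al(s) → Cr(s) + Al^3+(aq), so Q = [Al^3+(aq)] / [Cr^3+(aq)].
Substituting the known concentrations and solving, log [Al^3+(aq)] = 0.200 and [Al^3+(aq)] = 1.6 M.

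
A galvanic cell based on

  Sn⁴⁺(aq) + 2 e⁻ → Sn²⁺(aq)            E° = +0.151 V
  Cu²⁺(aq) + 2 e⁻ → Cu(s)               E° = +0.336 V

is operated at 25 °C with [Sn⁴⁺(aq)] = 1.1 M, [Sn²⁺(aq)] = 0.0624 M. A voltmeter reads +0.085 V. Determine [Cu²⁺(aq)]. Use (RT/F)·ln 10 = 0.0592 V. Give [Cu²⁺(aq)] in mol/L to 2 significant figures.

0.0074 M

With Cu²⁺/Cu at the cathode and Sn⁴⁺/Sn²⁺ at the anode, E°cell = +0.336 − (+0.151) = +0.185 V (n = 2).
From the Nernst equation, log Q = n(E° − E)/0.0592 = 2·(+0.185 − (+0.085))/0.0592 = 3.378.
Balancing electrons gives Cu²⁺(aq) + Sn²⁺(aq) → Cu(s) + Sn⁴⁺(aq); thus Q = [Sn⁴⁺(aq)] / ([Cu²⁺(aq)]·[Sn²⁺(aq)]).
Isolating [Cu²⁺(aq)] in Q = 10^{3.378} yields log [Cu²⁺(aq)] = −2.132, i.e. 0.0074 M.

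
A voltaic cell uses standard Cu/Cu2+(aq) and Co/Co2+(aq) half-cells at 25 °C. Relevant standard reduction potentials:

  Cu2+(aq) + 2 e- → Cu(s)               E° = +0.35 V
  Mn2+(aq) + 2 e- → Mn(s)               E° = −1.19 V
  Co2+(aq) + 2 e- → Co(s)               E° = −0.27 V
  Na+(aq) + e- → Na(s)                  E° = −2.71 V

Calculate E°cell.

+0.62 V

The Cu²⁺/Cu couple has the higher E°, so Cu ion is reduced (cathode) and Co is oxidized (anode).
E°cell = E°(cathode) − E°(anode) = +0.35 − (−0.27) = +0.62 V.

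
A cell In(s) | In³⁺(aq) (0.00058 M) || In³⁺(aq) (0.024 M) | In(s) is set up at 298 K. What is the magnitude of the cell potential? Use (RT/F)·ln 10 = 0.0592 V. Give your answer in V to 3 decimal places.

For a concentration cell E°cell = 0, since both electrodes use the same couple.
The compartment with the higher In³⁺(aq) concentration (0.024 M) acts as the cathode; ions are reduced there and produced at the dilute (0.00058 M) anode.
With n = 3, Ecell = −(0.0592/3)·log([dilute]/[conc]) = −(0.0592/3)·log(0.00058/0.024) = +0.032 V.

0.032 V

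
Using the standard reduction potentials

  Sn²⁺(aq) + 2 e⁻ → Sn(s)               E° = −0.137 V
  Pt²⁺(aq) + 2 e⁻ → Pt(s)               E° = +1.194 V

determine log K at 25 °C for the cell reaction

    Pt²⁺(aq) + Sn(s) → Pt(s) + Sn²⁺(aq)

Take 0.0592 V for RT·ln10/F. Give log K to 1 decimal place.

log K = 45.0

The Pt²⁺/Pt couple is reduced (cathode); E°cell = +1.194 − (−0.137) = +1.331 V with n = 2.
At equilibrium E = 0, so log K = nE°cell / 0.0592 = (2)(+1.331) / 0.0592 = 45.0.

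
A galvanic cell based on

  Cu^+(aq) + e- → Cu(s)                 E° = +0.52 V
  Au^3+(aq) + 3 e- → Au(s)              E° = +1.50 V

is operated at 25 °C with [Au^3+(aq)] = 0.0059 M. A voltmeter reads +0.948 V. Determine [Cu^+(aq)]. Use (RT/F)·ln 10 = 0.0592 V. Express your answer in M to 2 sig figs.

Au³⁺/Au is the cathode (higher E°); E°cell = +1.50 − (+0.52) = +0.98 V with n = 3.
Rearranging E = E° − (0.0592/n)·log Q gives log Q = 3(+0.98 − (+0.948))/0.0592 = 1.622.
The balanced reaction is Au^3+(aq) + 3 Cu(s) → Au(s) + 3 Cu^+(aq), so Q = [Cu^+(aq)]^3 / [Au^3+(aq)].
Isolating [Cu^+(aq)] in Q = 10^{1.622} yields log [Cu^+(aq)] = −0.202, i.e. 0.63 M.

0.63 M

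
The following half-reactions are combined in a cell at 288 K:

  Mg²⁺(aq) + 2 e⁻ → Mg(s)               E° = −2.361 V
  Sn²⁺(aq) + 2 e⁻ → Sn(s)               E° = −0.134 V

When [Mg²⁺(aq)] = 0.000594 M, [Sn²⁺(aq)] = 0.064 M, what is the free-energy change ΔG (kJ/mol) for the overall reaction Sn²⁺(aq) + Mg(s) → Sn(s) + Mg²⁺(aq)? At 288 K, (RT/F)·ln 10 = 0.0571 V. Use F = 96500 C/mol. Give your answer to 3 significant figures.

With Sn²⁺/Sn reduced at the cathode, E°cell = −0.134 − (−2.361) = +2.227 V and n = 2.
Here Q = [Mg²⁺(aq)] / [Sn²⁺(aq)] = 0.00928 (log Q = −2.032), giving E = +2.227 − (0.0571/2)·(−2.032) = +2.2850 V.
ΔG = −nFE = −(2)(96500)(+2.2850) J/mol = −441 kJ/mol.

−441 kJ/mol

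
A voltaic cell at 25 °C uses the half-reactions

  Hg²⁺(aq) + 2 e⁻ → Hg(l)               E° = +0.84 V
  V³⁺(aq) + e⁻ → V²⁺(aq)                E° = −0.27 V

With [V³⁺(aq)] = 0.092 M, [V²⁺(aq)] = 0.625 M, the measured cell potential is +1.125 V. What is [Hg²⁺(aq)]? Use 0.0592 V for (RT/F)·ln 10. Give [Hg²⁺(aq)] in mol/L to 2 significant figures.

The Hg²⁺/Hg couple has the larger reduction potential, so it is the cathode: E°cell = +0.84 − (−0.27) = +1.11 V and n = 2.
Since E = E° − (0.0592/n)·log Q, log Q = n(E° − E)/0.0592 = −0.507.
Balancing electrons gives Hg²⁺(aq) + 2 V²⁺(aq) → Hg(l) + 2 V³⁺(aq); thus Q = [V³⁺(aq)]^2 / ([Hg²⁺(aq)]·[V²⁺(aq)]^2).
Substituting the known concentrations and solving, log [Hg²⁺(aq)] = −1.157 and [Hg²⁺(aq)] = 0.070 M.

0.070 M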